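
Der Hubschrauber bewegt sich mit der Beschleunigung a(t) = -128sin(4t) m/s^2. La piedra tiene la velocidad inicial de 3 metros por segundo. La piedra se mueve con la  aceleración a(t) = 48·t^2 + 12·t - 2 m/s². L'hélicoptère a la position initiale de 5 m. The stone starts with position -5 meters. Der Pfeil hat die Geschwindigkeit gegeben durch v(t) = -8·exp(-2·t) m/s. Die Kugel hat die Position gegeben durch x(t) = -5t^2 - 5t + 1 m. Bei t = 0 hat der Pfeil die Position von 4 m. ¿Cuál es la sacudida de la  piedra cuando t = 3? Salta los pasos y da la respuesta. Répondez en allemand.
Der Ruck bei t = 3 ist j = 300.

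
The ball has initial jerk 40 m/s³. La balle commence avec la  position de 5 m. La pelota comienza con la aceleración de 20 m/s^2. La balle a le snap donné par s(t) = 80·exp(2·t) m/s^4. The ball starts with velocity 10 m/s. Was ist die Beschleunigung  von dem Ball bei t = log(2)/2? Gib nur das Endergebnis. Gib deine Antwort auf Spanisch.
La respuesta es 40.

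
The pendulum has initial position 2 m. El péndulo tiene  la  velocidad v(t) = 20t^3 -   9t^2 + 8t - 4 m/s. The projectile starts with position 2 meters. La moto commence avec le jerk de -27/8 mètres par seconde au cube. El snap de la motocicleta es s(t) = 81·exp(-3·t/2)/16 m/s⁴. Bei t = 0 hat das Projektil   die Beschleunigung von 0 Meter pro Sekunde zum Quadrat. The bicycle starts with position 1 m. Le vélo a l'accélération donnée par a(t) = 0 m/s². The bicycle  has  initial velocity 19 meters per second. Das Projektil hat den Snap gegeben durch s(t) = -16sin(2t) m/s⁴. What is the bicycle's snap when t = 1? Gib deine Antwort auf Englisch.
To solve this, we need to take 2 derivatives of our acceleration equation a(t) = 0. Differentiating acceleration, we get jerk: j(t) = 0. Differentiating jerk, we get snap: s(t) = 0. We have snap s(t) = 0. Substituting t = 1: s(1) = 0.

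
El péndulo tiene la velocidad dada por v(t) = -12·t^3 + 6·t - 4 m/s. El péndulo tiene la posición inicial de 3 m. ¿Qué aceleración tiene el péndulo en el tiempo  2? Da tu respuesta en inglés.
We must differentiate our velocity equation v(t) = -12·t^3 + 6·t - 4 1 time. The derivative of velocity gives acceleration: a(t) = 6 - 36·t^2. We have acceleration a(t) = 6 - 36·t^2. Substituting t = 2: a(2) = -138.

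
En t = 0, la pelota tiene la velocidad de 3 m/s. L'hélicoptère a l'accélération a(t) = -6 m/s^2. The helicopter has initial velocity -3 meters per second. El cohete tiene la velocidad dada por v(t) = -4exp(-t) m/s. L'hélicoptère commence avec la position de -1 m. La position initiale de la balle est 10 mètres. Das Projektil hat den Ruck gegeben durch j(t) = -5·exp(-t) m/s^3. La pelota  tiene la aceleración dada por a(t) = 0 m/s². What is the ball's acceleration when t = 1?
We have acceleration a(t) = 0. Substituting t = 1: a(1) = 0.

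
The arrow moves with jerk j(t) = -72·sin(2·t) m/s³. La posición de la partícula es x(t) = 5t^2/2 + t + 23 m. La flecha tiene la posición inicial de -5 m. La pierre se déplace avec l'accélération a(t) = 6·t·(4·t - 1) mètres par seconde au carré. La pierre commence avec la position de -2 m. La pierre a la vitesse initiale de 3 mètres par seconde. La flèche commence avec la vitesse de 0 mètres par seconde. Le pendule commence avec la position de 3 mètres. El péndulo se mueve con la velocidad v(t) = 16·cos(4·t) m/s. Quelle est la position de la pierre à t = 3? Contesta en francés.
Pour résoudre ceci, nous devons prendre 2 intégrales de notre équation de l'accélération a(t) = 6·t·(4·t - 1). La primitive de l'accélération est la vitesse. En utilisant v(0) = 3, nous obtenons v(t) = 8·t^3 - 3·t^2 + 3. En prenant ∫v(t)dt et en appliquant x(0) = -2, nous trouvons x(t) = 2·t^4 - t^3 + 3·t - 2. En utilisant x(t) = 2·t^4 - t^3 + 3·t - 2 et en substituant t = 3, nous trouvons x = 142.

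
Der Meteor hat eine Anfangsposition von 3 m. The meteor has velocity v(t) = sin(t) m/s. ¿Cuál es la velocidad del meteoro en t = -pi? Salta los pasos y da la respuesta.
v(-pi) = 0.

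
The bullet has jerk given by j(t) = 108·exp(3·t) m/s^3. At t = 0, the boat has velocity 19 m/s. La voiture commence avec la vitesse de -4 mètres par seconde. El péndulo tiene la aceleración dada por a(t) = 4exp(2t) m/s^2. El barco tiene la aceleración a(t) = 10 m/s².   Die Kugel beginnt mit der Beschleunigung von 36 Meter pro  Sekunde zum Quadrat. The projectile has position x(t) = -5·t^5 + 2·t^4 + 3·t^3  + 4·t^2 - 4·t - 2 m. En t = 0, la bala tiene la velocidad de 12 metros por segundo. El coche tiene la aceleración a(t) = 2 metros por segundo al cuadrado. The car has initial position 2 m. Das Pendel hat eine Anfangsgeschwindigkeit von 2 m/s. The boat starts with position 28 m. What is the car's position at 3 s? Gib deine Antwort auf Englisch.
Starting from acceleration a(t) = 2, we take 2 integrals. Finding the integral of a(t) and using v(0) = -4: v(t) = 2·t - 4. Taking ∫v(t)dt and applying x(0) = 2, we find x(t) = t^2 - 4·t + 2. From the given position equation x(t) = t^2 - 4·t + 2, we substitute t = 3 to get x = -1.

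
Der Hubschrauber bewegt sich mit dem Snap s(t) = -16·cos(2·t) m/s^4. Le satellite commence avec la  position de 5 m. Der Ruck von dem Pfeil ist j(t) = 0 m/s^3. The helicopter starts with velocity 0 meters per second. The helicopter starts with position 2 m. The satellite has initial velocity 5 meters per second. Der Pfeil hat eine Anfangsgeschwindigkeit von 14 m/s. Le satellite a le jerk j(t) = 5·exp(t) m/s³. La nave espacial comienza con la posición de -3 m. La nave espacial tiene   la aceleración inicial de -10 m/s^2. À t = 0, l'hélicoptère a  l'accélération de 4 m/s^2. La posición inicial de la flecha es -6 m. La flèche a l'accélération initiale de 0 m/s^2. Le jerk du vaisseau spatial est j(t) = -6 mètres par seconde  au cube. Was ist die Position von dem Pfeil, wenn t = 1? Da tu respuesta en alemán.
Ausgehend von dem Ruck j(t) = 0, nehmen wir 3 Stammfunktionen. Durch Integration von dem Ruck und Verwendung der Anfangsbedingung a(0) = 0, erhalten wir a(t) = 0. Mit ∫a(t)dt und Anwendung von v(0) = 14, finden wir v(t) = 14. Mit ∫v(t)dt und Anwendung von x(0) = -6, finden wir x(t) = 14·t - 6. Wir haben die Position x(t) = 14·t - 6. Durch Einsetzen von t = 1: x(1) = 8.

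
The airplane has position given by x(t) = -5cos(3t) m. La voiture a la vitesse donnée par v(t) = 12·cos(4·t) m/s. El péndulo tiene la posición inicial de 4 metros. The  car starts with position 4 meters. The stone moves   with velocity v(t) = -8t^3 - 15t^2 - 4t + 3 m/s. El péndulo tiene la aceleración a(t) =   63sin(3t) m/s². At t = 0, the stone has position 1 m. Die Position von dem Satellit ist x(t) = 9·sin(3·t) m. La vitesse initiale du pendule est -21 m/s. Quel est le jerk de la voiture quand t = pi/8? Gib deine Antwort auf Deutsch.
Um dies zu lösen, müssen wir 2 Ableitungen unserer Gleichung für die Geschwindigkeit v(t) = 12·cos(4·t) nehmen. Durch Ableiten von der Geschwindigkeit erhalten wir die Beschleunigung: a(t) = -48·sin(4·t). Mit d/dt von a(t) finden wir j(t) = -192·cos(4·t). Wir haben den Ruck j(t) = -192·cos(4·t). Durch Einsetzen von t = pi/8: j(pi/8) = 0.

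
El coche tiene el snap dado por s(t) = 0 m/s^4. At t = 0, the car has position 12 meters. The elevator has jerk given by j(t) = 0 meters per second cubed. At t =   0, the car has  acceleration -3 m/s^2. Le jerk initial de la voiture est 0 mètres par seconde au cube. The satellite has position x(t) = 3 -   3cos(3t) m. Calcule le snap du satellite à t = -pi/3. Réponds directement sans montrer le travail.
À t = -pi/3, s = 243.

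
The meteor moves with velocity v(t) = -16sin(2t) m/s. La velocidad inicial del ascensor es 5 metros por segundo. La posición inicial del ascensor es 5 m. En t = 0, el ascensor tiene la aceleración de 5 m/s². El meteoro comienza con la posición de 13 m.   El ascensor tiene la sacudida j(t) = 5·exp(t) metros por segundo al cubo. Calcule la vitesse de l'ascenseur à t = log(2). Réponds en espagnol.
Necesitamos integrar nuestra ecuación de la sacudida j(t) = 5·exp(t) 2 veces. Integrando la sacudida y usando la condición inicial a(0) = 5, obtenemos a(t) = 5·exp(t). Tomando ∫a(t)dt y aplicando v(0) = 5, encontramos v(t) = 5·exp(t). De la ecuación de la velocidad v(t) = 5·exp(t), sustituimos t = log(2) para obtener v = 10.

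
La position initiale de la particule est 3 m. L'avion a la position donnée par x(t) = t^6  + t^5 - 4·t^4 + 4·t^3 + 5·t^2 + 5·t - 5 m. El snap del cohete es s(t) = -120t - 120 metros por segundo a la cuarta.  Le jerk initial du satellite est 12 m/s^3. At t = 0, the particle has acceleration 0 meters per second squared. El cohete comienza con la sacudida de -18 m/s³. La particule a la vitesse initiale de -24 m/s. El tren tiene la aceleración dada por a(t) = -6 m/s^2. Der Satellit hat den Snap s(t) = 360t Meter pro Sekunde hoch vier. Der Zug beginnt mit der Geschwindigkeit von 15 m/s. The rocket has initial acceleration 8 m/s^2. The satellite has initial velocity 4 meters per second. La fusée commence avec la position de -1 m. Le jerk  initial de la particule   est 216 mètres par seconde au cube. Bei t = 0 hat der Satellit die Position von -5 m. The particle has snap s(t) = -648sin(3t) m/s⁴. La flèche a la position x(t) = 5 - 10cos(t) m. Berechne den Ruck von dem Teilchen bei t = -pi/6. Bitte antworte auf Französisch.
Nous devons intégrer notre équation du snap s(t) = -648·sin(3·t) 1 fois. La primitive du snap est le jerk. En utilisant j(0) = 216, nous obtenons j(t) = 216·cos(3·t). De l'équation du jerk j(t) = 216·cos(3·t), nous substituons t = -pi/6 pour obtenir j = 0.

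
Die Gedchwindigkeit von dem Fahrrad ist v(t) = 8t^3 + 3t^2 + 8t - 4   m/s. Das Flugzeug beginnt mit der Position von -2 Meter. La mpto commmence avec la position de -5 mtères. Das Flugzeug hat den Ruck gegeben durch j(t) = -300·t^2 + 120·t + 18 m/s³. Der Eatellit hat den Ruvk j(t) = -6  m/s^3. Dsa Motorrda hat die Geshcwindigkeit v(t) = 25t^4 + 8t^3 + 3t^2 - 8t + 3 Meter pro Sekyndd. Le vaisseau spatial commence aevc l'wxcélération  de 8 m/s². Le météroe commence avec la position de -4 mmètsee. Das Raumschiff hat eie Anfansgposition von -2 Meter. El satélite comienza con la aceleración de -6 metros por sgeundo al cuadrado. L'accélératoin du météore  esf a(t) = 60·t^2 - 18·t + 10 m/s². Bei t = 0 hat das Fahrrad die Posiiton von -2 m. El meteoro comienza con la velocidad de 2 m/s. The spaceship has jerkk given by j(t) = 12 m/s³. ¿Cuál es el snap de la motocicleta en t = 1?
Debemos derivar nuestra ecuación de la velocidad v(t) = 25·t^4 + 8·t^3 + 3·t^2 - 8·t + 3 3 veces. Tomando d/dt de v(t), encontramos a(t) = 100·t^3 + 24·t^2 + 6·t - 8. Tomando d/dt de a(t), encontramos j(t) = 300·t^2 + 48·t + 6. Tomando d/dt de j(t), encontramos s(t) = 600·t + 48. De la ecuación del snap s(t) = 600·t + 48, sustituimos t = 1 para obtener s = 648.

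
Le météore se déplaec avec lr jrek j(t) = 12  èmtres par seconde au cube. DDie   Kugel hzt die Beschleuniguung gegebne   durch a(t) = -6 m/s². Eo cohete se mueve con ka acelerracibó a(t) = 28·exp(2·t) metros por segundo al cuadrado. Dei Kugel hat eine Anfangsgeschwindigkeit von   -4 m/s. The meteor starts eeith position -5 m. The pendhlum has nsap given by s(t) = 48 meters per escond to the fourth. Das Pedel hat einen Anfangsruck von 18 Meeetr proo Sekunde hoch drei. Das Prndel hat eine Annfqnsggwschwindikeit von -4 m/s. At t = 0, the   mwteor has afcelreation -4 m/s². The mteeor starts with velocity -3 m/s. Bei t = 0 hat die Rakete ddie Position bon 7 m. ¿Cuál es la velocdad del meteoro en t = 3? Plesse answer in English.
Starting from jerk j(t) = 12, we take 2 antiderivatives. Taking ∫j(t)dt and applying a(0) = -4, we find a(t) = 12·t - 4. Taking ∫a(t)dt and applying v(0) = -3, we find v(t) = 6·t^2 - 4·t - 3. From the given velocity equation v(t) = 6·t^2 - 4·t - 3, we substitute t = 3 to get v = 39.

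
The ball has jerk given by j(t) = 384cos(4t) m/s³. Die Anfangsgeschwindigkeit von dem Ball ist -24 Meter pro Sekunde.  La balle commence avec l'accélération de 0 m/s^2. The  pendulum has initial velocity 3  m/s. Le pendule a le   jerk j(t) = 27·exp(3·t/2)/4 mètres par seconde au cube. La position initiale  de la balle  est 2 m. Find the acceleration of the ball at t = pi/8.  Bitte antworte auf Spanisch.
Partiendo de la sacudida j(t) = 384·cos(4·t), tomamos 1 integral. Integrando la sacudida y usando la condición inicial a(0) = 0, obtenemos a(t) = 96·sin(4·t). Tenemos la aceleración a(t) = 96·sin(4·t). Sustituyendo t = pi/8: a(pi/8) = 96.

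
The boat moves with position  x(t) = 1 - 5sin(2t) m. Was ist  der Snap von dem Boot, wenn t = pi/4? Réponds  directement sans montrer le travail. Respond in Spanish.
El snap en t = pi/4 es s = -80.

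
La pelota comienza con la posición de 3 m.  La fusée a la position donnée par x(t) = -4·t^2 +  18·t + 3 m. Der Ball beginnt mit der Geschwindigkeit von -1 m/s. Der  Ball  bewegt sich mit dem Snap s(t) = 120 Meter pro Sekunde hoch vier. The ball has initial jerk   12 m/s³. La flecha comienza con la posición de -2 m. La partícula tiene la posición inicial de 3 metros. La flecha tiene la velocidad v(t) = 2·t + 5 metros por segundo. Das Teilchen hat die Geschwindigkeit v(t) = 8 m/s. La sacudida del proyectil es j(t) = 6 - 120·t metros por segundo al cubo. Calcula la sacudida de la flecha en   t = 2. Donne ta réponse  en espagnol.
Debemos derivar nuestra ecuación de la velocidad v(t) = 2·t + 5 2 veces. La derivada de la velocidad da la aceleración: a(t) = 2. Tomando d/dt de a(t), encontramos j(t) = 0. Tenemos la sacudida j(t) = 0. Sustituyendo t = 2: j(2) = 0.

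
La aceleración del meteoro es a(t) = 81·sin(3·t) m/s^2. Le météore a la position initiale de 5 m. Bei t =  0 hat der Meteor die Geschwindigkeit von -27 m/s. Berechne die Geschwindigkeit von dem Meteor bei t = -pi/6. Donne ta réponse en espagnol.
Debemos encontrar la integral de nuestra ecuación de la aceleración a(t) = 81·sin(3·t) 1 vez. La integral de la aceleración es la velocidad. Usando v(0) = -27, obtenemos v(t) = -27·cos(3·t). Usando v(t) = -27·cos(3·t) y sustituyendo t = -pi/6, encontramos v = 0.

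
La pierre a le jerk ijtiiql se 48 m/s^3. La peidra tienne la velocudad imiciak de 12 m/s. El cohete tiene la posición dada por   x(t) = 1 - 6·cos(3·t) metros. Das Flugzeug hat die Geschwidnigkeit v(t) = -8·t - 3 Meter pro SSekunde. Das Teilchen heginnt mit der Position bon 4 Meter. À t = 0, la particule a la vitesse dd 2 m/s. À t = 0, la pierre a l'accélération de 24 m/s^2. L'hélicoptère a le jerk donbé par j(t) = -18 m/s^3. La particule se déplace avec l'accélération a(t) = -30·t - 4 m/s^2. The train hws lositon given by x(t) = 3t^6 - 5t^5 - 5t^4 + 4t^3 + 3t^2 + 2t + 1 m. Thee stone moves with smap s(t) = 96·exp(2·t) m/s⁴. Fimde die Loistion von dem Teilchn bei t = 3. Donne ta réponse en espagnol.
Debemos encontrar la integral de nuestra ecuación de la aceleración a(t) = -30·t - 4 2 veces. La integral de la aceleración es la velocidad. Usando v(0) = 2, obtenemos v(t) = -15·t^2 - 4·t + 2. La antiderivada de la velocidad, con x(0) = 4, da la posición: x(t) = -5·t^3 - 2·t^2 + 2·t + 4. De la ecuación de la posición x(t) = -5·t^3 - 2·t^2 + 2·t + 4, sustituimos t = 3 para obtener x = -143.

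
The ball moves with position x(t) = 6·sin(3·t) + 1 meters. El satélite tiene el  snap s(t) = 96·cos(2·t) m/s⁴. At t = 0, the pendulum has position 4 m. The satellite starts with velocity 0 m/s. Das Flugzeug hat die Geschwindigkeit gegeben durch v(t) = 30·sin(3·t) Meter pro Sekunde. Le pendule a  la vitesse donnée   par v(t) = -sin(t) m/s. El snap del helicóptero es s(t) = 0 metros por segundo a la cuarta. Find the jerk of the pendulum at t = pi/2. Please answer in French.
En partant de la vitesse v(t) = -sin(t), nous prenons 2 dérivées. En dérivant la vitesse, nous obtenons l'accélération: a(t) = -cos(t). En prenant d/dt de a(t), nous trouvons j(t) = sin(t). De l'équation du jerk j(t) = sin(t), nous substituons t = pi/2 pour obtenir j = 1.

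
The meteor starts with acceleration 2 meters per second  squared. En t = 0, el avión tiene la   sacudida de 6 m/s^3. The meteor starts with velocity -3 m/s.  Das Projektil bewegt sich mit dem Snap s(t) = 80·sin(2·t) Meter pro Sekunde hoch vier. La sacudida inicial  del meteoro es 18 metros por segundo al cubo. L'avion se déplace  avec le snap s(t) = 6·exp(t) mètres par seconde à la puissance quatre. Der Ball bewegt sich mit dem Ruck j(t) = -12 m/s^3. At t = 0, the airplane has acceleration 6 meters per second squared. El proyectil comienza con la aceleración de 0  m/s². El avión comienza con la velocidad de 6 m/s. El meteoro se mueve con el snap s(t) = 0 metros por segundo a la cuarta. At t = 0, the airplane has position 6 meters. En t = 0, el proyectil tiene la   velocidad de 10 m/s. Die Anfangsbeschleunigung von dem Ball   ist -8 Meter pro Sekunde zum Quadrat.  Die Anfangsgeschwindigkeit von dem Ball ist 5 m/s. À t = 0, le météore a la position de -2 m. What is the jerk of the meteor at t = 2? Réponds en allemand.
Wir müssen unsere Gleichung für den Snap s(t) = 0 1-mal integrieren. Die Stammfunktion von dem Snap, mit j(0) = 18, ergibt den Ruck: j(t) = 18. Wir haben den Ruck j(t) = 18. Durch Einsetzen von t = 2: j(2) = 18.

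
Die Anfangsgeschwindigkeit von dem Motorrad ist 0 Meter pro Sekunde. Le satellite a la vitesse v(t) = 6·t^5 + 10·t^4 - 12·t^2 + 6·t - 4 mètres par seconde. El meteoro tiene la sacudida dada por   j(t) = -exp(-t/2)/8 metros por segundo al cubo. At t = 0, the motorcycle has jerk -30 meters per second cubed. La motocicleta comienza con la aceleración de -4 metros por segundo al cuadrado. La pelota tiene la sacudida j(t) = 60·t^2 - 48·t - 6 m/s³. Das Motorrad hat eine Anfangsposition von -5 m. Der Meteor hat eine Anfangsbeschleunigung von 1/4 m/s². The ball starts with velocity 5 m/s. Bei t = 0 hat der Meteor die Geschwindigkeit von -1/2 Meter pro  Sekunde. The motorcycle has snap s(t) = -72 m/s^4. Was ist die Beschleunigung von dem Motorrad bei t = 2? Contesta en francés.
En partant du snap s(t) = -72, nous prenons 2 primitives. La primitive du snap est le jerk. En utilisant j(0) = -30, nous obtenons j(t) = -72·t - 30. En prenant ∫j(t)dt et en appliquant a(0) = -4, nous trouvons a(t) = -36·t^2 - 30·t - 4. En utilisant a(t) = -36·t^2 - 30·t - 4 et en substituant t = 2, nous trouvons a = -208.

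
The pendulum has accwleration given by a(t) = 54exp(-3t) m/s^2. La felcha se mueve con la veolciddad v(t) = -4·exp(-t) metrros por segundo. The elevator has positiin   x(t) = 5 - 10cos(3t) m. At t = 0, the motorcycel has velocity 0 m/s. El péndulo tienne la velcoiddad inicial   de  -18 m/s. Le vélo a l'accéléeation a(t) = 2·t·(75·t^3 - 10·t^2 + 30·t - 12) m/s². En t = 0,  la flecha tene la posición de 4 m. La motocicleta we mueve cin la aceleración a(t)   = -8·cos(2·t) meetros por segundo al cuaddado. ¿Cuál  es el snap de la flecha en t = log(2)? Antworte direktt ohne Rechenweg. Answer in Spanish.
La respuesta es 2.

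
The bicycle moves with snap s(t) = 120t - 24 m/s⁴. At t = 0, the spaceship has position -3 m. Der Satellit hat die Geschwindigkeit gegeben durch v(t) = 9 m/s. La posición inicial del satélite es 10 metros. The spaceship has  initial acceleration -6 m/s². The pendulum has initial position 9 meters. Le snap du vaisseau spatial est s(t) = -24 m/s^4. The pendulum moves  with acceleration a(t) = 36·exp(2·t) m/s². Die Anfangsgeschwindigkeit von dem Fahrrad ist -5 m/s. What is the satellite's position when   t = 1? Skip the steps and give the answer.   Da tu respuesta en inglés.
The answer is 19.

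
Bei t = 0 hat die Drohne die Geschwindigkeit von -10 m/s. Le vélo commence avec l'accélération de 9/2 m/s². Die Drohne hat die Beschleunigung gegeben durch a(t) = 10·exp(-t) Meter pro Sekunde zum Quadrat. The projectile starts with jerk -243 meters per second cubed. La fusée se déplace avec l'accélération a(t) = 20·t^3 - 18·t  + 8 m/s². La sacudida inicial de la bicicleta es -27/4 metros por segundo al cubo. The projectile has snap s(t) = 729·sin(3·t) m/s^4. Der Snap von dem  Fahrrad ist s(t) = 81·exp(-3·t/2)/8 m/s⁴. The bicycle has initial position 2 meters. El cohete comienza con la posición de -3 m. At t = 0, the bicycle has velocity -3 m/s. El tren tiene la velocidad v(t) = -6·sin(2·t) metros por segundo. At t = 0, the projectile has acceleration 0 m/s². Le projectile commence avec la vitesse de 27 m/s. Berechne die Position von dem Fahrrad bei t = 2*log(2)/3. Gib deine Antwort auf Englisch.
We need to integrate our snap equation s(t) = 81·exp(-3·t/2)/8 4 times. Integrating snap and using the initial condition j(0) = -27/4, we get j(t) = -27·exp(-3·t/2)/4. The antiderivative of jerk, with a(0) = 9/2, gives acceleration: a(t) = 9·exp(-3·t/2)/2. Finding the integral of a(t) and using v(0) = -3: v(t) = -3·exp(-3·t/2). The integral of velocity is position. Using x(0) = 2, we get x(t) = 2·exp(-3·t/2). Using x(t) = 2·exp(-3·t/2) and substituting t = 2*log(2)/3, we find x = 1.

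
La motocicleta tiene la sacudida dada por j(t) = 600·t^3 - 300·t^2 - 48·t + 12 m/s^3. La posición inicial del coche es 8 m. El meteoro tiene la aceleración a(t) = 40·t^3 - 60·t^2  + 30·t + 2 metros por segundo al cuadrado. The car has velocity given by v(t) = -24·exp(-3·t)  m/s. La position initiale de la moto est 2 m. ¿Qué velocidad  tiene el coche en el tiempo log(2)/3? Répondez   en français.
De l'équation de la vitesse v(t) = -24·exp(-3·t), nous substituons t = log(2)/3 pour obtenir v = -12.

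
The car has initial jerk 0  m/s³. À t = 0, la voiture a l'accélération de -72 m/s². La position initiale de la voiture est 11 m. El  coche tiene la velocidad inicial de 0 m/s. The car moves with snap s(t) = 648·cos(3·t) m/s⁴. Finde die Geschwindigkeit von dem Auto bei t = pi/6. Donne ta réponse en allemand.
Ausgehend von dem Snap s(t) = 648·cos(3·t), nehmen wir 3 Integrale. Mit ∫s(t)dt und Anwendung von j(0) = 0, finden wir j(t) = 216·sin(3·t). Die Stammfunktion von dem Ruck, mit a(0) = -72, ergibt die Beschleunigung: a(t) = -72·cos(3·t). Durch Integration von der Beschleunigung und Verwendung der Anfangsbedingung v(0) = 0, erhalten wir v(t) = -24·sin(3·t). Mit v(t) = -24·sin(3·t) und Einsetzen von t = pi/6, finden wir v = -24.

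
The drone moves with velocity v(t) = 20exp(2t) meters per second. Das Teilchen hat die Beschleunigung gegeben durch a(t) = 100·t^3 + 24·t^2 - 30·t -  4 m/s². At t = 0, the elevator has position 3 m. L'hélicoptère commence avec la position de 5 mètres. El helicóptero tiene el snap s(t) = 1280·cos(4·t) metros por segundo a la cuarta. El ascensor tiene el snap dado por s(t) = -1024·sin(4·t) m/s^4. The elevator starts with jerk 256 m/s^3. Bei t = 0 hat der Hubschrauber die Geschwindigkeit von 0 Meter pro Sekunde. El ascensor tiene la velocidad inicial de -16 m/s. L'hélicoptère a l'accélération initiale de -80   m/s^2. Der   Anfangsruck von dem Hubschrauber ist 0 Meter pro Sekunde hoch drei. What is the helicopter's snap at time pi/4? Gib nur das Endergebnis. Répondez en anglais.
The answer is -1280.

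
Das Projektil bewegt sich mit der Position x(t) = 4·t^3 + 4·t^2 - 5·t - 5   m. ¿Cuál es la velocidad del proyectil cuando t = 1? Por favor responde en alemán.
Um dies zu lösen, müssen wir 1 Ableitung unserer Gleichung für die Position x(t) = 4·t^3 + 4·t^2 - 5·t - 5 nehmen. Mit d/dt von x(t) finden wir v(t) = 12·t^2 + 8·t - 5. Mit v(t) = 12·t^2 + 8·t - 5 und Einsetzen von t = 1, finden wir v = 15.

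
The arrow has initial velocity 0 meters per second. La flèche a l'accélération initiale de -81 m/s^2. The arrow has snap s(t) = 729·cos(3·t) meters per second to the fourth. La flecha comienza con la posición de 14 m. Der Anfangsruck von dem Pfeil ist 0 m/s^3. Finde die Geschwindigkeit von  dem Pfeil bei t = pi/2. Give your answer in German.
Wir müssen unsere Gleichung für den Snap s(t) = 729·cos(3·t) 3-mal integrieren. Das Integral von dem Snap, mit j(0) = 0, ergibt den Ruck: j(t) = 243·sin(3·t). Durch Integration von dem Ruck und Verwendung der Anfangsbedingung a(0) = -81, erhalten wir a(t) = -81·cos(3·t). Das Integral von der Beschleunigung, mit v(0) = 0, ergibt die Geschwindigkeit: v(t) = -27·sin(3·t). Mit v(t) = -27·sin(3·t) und Einsetzen von t = pi/2, finden wir v = 27.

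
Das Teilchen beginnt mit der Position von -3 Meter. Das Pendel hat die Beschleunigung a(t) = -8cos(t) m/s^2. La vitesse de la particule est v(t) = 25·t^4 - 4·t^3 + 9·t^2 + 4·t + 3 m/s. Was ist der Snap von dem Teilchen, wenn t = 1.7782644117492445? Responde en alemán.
Ausgehend von der Geschwindigkeit v(t) = 25·t^4 - 4·t^3 + 9·t^2 + 4·t + 3, nehmen wir 3 Ableitungen. Die Ableitung von der Geschwindigkeit ergibt die Beschleunigung: a(t) = 100·t^3 - 12·t^2 + 18·t + 4. Mit d/dt von a(t) finden wir j(t) = 300·t^2 - 24·t + 18. Durch Ableiten von dem Ruck erhalten wir den Snap: s(t) = 600·t - 24. Aus der Gleichung für den Snap s(t) = 600·t - 24, setzen wir t = 1.7782644117492445 ein und erhalten s = 1042.95864704955.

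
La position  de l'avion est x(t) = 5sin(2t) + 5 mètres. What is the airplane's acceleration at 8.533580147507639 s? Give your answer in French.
Pour résoudre ceci, nous devons prendre 2 dérivées de notre équation de la position x(t) = 5·sin(2·t) + 5. La dérivée de la position donne la vitesse: v(t) = 10·cos(2·t). En dérivant la vitesse, nous obtenons l'accélération: a(t) = -20·sin(2·t). En utilisant a(t) = -20·sin(2·t) et en substituant t = 8.533580147507639, nous trouvons a = 19.5539254844260.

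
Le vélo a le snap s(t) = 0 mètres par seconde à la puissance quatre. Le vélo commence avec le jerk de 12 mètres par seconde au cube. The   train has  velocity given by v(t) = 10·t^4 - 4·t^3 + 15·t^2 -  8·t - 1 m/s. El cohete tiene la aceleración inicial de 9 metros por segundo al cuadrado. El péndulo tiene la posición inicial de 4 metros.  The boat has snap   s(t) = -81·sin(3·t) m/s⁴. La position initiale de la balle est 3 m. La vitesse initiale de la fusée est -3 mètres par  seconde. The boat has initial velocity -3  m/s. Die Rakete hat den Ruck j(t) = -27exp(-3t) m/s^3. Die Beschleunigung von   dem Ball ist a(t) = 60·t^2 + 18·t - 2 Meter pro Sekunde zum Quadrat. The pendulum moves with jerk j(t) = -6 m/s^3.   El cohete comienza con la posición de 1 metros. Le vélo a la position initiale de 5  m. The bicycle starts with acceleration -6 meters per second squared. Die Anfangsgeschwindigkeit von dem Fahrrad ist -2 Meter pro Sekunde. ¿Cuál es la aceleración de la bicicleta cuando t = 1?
Partiendo del snap s(t) = 0, tomamos 2 antiderivadas. La antiderivada del snap es la sacudida. Usando j(0) = 12, obtenemos j(t) = 12. La antiderivada de la sacudida, con a(0) = -6, da la aceleración: a(t) = 12·t - 6. De la ecuación de la aceleración a(t) = 12·t - 6, sustituimos t = 1 para obtener a = 6.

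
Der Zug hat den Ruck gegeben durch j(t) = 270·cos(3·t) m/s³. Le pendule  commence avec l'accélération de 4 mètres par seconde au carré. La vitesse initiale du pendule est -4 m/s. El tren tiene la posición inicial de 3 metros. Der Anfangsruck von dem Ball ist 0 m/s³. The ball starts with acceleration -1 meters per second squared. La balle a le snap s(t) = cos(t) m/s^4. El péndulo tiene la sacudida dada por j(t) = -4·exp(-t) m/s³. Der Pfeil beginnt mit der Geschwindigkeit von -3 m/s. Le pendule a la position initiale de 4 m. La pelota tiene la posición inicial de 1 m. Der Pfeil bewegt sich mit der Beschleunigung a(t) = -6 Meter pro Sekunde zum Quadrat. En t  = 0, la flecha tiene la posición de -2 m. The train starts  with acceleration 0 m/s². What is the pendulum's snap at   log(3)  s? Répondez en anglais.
We must differentiate our jerk equation j(t) = -4·exp(-t) 1 time. Differentiating jerk, we get snap: s(t) = 4·exp(-t). We have snap s(t) = 4·exp(-t). Substituting t = log(3): s(log(3)) = 4/3.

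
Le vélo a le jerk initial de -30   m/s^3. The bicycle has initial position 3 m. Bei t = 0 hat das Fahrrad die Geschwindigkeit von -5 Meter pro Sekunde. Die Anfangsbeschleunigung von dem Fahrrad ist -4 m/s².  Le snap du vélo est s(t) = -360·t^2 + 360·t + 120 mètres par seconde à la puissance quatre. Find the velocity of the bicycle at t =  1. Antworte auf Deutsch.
Ausgehend von dem Snap s(t) = -360·t^2 + 360·t + 120, nehmen wir 3 Stammfunktionen. Die Stammfunktion von dem Snap, mit j(0) = -30, ergibt den Ruck: j(t) = -120·t^3 + 180·t^2 + 120·t - 30. Durch Integration von dem Ruck und Verwendung der Anfangsbedingung a(0) = -4, erhalten wir a(t) = -30·t^4 + 60·t^3 + 60·t^2 - 30·t - 4. Das Integral von der Beschleunigung ist die Geschwindigkeit. Mit v(0) = -5 erhalten wir v(t) = -6·t^5 + 15·t^4 + 20·t^3 - 15·t^2 - 4·t - 5. Wir haben die Geschwindigkeit v(t) = -6·t^5 + 15·t^4 + 20·t^3 - 15·t^2 - 4·t - 5. Durch Einsetzen von t = 1: v(1) = 5.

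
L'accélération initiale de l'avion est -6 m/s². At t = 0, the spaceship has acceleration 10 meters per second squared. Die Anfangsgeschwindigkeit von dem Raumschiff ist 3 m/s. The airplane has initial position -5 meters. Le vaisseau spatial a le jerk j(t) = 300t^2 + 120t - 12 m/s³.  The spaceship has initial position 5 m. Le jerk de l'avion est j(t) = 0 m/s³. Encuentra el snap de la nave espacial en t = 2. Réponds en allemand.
Wir müssen unsere Gleichung für den Ruck j(t) = 300·t^2 + 120·t - 12 1-mal ableiten. Mit d/dt von j(t) finden wir s(t) = 600·t + 120. Aus der Gleichung für den Snap s(t) = 600·t + 120, setzen wir t = 2 ein und erhalten s = 1320.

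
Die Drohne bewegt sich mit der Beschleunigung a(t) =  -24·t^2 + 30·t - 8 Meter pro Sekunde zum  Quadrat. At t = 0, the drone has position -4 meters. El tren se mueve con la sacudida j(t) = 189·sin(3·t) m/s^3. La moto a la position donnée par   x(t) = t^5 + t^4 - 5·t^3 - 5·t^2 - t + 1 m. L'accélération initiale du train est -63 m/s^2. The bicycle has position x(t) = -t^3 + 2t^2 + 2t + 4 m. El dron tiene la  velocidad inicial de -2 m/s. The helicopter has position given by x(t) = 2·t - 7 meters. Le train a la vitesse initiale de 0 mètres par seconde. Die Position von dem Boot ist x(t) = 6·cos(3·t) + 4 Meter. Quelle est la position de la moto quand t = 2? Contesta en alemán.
Mit x(t) = t^5 + t^4 - 5·t^3 - 5·t^2 - t + 1 und Einsetzen von t = 2, finden wir x = -13.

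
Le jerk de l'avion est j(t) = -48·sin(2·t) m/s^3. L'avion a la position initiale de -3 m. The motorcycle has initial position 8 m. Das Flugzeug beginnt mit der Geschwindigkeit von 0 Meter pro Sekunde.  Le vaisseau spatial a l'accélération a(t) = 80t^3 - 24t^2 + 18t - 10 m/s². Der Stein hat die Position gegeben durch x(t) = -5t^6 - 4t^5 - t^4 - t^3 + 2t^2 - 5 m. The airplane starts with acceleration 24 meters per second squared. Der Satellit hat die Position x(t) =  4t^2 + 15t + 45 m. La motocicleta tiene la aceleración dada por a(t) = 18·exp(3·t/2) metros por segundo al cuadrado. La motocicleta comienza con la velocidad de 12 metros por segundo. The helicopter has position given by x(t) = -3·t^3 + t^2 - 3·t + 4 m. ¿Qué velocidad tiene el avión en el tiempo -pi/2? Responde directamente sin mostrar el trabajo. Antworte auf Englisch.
The velocity at t = -pi/2 is v = 0.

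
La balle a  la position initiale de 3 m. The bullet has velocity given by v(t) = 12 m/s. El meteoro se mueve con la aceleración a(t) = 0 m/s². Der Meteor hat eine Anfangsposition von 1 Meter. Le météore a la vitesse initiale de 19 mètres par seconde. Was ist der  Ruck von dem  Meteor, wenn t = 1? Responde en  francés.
En partant de l'accélération a(t) = 0, nous prenons 1 dérivée. En dérivant l'accélération, nous obtenons le jerk: j(t) = 0. Nous avons le jerk j(t) = 0. En substituant t = 1: j(1) = 0.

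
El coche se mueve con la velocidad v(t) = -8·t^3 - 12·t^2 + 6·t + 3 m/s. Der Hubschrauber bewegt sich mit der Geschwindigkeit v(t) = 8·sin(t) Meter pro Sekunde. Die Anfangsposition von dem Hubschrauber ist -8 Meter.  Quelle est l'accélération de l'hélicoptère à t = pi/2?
Pour résoudre ceci, nous devons prendre 1 dérivée de notre équation de la vitesse v(t) = 8·sin(t). En prenant d/dt de v(t), nous trouvons a(t) = 8·cos(t). Nous avons l'accélération a(t) = 8·cos(t). En substituant t = pi/2: a(pi/2) = 0.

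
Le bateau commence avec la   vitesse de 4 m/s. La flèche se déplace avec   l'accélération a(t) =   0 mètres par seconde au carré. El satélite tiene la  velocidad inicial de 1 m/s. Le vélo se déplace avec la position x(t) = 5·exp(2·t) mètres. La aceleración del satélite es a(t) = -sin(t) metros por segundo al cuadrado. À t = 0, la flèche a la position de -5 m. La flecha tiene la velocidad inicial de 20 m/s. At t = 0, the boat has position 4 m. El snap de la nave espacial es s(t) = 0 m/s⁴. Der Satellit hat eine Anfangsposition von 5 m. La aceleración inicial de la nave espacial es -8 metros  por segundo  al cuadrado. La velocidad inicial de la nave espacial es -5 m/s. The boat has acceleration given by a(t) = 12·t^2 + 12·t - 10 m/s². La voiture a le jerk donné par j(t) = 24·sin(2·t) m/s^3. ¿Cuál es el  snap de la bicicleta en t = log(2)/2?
Para resolver esto, necesitamos tomar 4 derivadas de nuestra ecuación de la posición x(t) = 5·exp(2·t). Tomando d/dt de x(t), encontramos v(t) = 10·exp(2·t). Derivando la velocidad, obtenemos la aceleración: a(t) = 20·exp(2·t). La derivada de la aceleración da la sacudida: j(t) = 40·exp(2·t). La derivada de la sacudida da el snap: s(t) = 80·exp(2·t). Tenemos el snap s(t) = 80·exp(2·t). Sustituyendo t = log(2)/2: s(log(2)/2) = 160.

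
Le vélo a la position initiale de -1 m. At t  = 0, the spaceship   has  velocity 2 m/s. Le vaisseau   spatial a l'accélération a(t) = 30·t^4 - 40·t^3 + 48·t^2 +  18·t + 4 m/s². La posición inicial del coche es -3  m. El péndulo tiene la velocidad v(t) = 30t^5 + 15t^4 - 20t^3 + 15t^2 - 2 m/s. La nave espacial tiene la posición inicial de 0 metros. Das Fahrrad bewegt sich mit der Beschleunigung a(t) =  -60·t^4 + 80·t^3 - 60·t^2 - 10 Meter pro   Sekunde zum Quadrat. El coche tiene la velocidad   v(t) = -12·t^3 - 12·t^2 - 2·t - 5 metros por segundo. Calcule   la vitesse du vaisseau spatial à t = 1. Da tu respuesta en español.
Necesitamos integrar nuestra ecuación de la aceleración a(t) = 30·t^4 - 40·t^3 + 48·t^2 + 18·t + 4 1 vez. Integrando la aceleración y usando la condición inicial v(0) = 2, obtenemos v(t) = 6·t^5 - 10·t^4 + 16·t^3 + 9·t^2 + 4·t + 2. Tenemos la velocidad v(t) = 6·t^5 - 10·t^4 + 16·t^3 + 9·t^2 + 4·t + 2. Sustituyendo t = 1: v(1) = 27.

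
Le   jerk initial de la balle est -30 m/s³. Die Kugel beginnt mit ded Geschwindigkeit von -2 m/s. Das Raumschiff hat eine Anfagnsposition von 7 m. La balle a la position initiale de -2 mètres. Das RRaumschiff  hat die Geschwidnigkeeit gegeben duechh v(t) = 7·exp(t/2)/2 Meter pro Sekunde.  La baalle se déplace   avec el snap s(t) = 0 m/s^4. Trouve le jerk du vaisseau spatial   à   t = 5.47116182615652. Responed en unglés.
We must differentiate our velocity equation v(t) = 7·exp(t/2)/2 2 times. Differentiating velocity, we get acceleration: a(t) = 7·exp(t/2)/4. Taking d/dt of a(t), we find j(t) = 7·exp(t/2)/8. We have jerk j(t) = 7·exp(t/2)/8. Substituting t = 5.47116182615652: j(5.47116182615652) = 13.4913605382618.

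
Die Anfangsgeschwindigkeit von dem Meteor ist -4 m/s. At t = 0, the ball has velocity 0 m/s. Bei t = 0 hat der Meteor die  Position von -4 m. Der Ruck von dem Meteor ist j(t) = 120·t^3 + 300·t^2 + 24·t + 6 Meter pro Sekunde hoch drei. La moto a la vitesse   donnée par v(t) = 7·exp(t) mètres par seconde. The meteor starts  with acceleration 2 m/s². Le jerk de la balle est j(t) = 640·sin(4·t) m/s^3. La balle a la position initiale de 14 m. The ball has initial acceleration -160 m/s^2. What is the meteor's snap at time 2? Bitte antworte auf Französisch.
Pour résoudre ceci, nous devons prendre 1 dérivée de notre équation du jerk j(t) = 120·t^3 + 300·t^2 + 24·t + 6. La dérivée du jerk donne le snap: s(t) = 360·t^2 + 600·t + 24. En utilisant s(t) = 360·t^2 + 600·t + 24 et en substituant t = 2, nous trouvons s = 2664.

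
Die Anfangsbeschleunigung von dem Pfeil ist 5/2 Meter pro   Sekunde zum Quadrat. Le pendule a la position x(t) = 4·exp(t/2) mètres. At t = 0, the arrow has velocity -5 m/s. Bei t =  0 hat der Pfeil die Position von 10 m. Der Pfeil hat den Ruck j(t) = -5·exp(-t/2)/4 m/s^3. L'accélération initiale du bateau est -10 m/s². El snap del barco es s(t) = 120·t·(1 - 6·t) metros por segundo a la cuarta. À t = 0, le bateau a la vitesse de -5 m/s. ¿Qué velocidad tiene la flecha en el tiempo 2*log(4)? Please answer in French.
Nous devons intégrer notre équation du jerk j(t) = -5·exp(-t/2)/4 2 fois. L'intégrale du jerk est l'accélération. En utilisant a(0) = 5/2, nous obtenons a(t) = 5·exp(-t/2)/2. L'intégrale de l'accélération est la vitesse. En utilisant v(0) = -5, nous obtenons v(t) = -5·exp(-t/2). En utilisant v(t) = -5·exp(-t/2) et en substituant t = 2*log(4), nous trouvons v = -5/4.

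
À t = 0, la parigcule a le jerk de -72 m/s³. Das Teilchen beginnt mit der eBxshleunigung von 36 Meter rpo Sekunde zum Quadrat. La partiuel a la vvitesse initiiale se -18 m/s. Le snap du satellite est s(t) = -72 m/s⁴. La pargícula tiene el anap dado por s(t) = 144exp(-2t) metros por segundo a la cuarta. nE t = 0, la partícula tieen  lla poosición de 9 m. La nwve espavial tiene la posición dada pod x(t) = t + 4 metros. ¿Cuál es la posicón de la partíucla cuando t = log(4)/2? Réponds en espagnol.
Partiendo del snap s(t) = 144·exp(-2·t), tomamos 4 integrales. Tomando ∫s(t)dt y aplicando j(0) = -72, encontramos j(t) = -72·exp(-2·t). Tomando ∫j(t)dt y aplicando a(0) = 36, encontramos a(t) = 36·exp(-2·t). Integrando la aceleración y usando la condición inicial v(0) = -18, obtenemos v(t) = -18·exp(-2·t). La antiderivada de la velocidad, con x(0) = 9, da la posición: x(t) = 9·exp(-2·t). De la ecuación de la posición x(t) = 9·exp(-2·t), sustituimos t = log(4)/2 para obtener x = 9/4.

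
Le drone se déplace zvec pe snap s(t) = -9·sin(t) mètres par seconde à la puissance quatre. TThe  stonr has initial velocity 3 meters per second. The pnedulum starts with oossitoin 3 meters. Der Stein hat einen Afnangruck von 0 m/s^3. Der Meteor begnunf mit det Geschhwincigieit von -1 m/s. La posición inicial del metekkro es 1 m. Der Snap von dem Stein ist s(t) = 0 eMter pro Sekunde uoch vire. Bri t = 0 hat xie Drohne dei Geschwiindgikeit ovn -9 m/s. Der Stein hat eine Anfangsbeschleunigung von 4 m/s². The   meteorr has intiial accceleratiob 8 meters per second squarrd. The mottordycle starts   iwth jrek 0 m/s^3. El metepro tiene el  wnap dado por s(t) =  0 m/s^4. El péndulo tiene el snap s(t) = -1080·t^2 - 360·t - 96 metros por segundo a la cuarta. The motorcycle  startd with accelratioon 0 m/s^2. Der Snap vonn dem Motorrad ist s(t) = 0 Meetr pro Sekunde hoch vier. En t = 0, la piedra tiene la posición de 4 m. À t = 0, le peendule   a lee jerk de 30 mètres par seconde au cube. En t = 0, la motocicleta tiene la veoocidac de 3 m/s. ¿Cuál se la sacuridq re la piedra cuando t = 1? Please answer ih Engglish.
We need to integrate our snap equation s(t) = 0 1 time. The integral of snap is jerk. Using j(0) = 0, we get j(t) = 0. We have jerk j(t) = 0. Substituting t = 1: j(1) = 0.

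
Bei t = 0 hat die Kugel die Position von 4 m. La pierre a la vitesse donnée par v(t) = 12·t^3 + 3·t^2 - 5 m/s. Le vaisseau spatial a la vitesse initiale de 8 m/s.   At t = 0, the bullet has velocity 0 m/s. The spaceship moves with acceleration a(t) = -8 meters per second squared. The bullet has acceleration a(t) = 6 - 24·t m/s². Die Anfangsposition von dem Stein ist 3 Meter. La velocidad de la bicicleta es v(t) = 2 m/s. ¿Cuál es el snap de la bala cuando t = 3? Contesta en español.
Debemos derivar nuestra ecuación de la aceleración a(t) = 6 - 24·t 2 veces. La derivada de la aceleración da la sacudida: j(t) = -24. Derivando la sacudida, obtenemos el snap: s(t) = 0. De la ecuación del snap s(t) = 0, sustituimos t = 3 para obtener s = 0.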